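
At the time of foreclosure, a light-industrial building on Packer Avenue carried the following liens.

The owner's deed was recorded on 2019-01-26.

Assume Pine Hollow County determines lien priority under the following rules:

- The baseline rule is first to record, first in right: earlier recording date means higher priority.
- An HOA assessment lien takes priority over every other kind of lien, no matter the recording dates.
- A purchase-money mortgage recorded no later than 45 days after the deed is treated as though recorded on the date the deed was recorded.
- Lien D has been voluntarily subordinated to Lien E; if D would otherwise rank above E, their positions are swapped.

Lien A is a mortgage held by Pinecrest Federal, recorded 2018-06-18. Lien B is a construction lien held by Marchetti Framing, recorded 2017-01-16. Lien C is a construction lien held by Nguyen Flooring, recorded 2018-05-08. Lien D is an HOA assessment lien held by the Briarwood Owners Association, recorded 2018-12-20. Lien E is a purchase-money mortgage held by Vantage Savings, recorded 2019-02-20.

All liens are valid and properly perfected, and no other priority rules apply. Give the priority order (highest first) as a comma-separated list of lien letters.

E, B, C, A, D

Adjusting effective dates: E relates back to the deed date 2019-01-26.
As an HOA assessment lien, D is senior to every other lien.
Remaining liens by effective date: B (2017-01-16), C (2018-05-08), A (2018-06-18), E (2019-01-26).
D is senior to E before the subordination, so the two trade places.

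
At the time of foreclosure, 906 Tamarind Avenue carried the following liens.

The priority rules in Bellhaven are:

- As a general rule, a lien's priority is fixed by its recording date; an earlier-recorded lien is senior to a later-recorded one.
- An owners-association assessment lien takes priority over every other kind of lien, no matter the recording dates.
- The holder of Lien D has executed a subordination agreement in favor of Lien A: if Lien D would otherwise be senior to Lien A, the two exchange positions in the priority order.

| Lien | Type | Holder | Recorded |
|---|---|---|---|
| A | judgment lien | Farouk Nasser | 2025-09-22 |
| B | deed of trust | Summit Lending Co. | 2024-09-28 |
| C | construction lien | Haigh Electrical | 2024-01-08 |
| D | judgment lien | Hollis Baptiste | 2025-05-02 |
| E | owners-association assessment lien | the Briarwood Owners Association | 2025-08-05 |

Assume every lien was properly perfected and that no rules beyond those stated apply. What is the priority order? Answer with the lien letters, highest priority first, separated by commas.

E is an owners-association assessment lien, so it outranks all other liens regardless of date.
Ordering the rest by effective date: C (2024-01-08), B (2024-09-28), D (2025-05-02), A (2025-09-22).
Because D would otherwise rank above A, the subordination swaps them.

E, C, B, A, D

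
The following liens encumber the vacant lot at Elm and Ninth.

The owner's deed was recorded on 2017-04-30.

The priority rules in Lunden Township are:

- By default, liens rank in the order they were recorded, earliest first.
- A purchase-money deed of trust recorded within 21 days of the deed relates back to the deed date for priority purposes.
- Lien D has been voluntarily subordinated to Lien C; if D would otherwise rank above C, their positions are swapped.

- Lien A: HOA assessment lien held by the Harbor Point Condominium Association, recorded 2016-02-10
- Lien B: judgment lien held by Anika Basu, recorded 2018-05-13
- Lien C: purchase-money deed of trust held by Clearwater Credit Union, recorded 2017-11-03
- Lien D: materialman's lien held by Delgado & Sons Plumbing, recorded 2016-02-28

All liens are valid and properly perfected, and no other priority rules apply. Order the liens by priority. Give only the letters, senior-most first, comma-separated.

Effective dates after the stated exceptions: C was recorded 187 days after the deed, outside the 21-day window, so it keeps its recording date.
Sorted by effective date: A (2016-02-10), D (2016-02-28), C (2017-11-03), B (2018-05-13).
The subordination applies — D was senior to C — so D and C swap.

A, C, D, B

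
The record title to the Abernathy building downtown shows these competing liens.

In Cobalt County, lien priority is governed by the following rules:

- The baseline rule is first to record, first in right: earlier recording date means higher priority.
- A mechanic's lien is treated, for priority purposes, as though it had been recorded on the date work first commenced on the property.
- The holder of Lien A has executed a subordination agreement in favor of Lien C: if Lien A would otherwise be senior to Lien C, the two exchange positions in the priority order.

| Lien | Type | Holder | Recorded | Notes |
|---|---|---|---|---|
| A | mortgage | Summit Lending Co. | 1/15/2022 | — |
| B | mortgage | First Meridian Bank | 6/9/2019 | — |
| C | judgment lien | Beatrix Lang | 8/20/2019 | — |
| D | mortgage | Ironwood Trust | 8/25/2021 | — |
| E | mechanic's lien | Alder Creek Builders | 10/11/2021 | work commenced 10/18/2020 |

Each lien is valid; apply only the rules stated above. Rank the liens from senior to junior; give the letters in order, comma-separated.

Adjusting effective dates: E relates back to 10/18/2020 (work commenced).
By effective date: B (6/9/2019), C (8/20/2019), E (10/18/2020), D (8/25/2021), A (1/15/2022).
Since A is not senior to C, the subordination leaves the order unchanged.

B, C, E, D, A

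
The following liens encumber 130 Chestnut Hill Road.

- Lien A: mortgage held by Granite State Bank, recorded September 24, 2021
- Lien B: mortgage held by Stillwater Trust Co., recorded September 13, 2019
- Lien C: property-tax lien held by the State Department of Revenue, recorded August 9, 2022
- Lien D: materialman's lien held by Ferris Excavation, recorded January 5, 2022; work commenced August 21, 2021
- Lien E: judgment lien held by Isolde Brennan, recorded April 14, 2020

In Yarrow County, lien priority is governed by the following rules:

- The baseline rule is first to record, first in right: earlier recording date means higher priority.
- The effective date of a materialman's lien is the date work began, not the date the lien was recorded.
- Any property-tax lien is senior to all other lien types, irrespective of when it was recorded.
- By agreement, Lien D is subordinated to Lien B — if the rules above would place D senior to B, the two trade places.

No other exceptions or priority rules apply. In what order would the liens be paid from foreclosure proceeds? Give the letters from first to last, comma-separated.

C, B, E, D, A

Adjusting effective dates: D's effective date is August 21, 2021, when work began.
C is a property-tax lien, so it outranks all other liens regardless of date.
The other liens, earliest effective date first: B (September 13, 2019), E (April 14, 2020), D (August 21, 2021), A (September 24, 2021).
D is already junior to B, so the subordination agreement changes nothing.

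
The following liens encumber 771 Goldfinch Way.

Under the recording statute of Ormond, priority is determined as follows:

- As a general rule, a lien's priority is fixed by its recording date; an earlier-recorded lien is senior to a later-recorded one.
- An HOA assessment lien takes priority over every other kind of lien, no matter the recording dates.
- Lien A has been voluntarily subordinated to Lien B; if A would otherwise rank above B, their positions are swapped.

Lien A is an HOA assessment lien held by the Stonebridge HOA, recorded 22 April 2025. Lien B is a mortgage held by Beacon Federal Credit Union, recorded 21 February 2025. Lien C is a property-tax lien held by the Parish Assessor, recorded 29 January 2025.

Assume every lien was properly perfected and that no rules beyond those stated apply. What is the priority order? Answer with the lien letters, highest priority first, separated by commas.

B, C, A

A, as an HOA assessment lien, has superpriority and ranks first.
Remaining liens by effective date: C (29 January 2025), B (21 February 2025).
Because A would otherwise rank above B, the subordination swaps them.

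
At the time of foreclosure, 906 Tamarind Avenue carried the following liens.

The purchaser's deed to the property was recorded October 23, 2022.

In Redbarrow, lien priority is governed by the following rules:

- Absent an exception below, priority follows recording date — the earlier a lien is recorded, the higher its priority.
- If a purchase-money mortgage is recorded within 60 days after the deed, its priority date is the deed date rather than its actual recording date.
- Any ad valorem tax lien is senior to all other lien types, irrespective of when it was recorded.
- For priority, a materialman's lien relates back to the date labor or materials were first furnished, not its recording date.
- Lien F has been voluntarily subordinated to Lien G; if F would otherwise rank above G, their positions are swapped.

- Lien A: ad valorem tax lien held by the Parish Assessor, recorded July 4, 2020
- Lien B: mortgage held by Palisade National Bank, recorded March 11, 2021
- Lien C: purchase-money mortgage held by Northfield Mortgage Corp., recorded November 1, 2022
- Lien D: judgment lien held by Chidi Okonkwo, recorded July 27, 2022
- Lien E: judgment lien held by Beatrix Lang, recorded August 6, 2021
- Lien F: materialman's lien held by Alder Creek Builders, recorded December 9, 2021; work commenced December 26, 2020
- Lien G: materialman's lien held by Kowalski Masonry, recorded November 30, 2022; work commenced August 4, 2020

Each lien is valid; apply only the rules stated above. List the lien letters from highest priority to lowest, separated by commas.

Effective dates after the stated exceptions: C's effective date is the deed date, October 23, 2022; F is treated as recorded December 26, 2020, the work-commencement date; G relates back to August 4, 2020 (work commenced).
A is an ad valorem tax lien, so it outranks all other liens regardless of date.
The other liens, earliest effective date first: G (August 4, 2020), F (December 26, 2020), B (March 11, 2021), E (August 6, 2021), D (July 27, 2022), C (October 23, 2022).
Since F is not senior to G, the subordination leaves the order unchanged.

A, G, F, B, E, D, C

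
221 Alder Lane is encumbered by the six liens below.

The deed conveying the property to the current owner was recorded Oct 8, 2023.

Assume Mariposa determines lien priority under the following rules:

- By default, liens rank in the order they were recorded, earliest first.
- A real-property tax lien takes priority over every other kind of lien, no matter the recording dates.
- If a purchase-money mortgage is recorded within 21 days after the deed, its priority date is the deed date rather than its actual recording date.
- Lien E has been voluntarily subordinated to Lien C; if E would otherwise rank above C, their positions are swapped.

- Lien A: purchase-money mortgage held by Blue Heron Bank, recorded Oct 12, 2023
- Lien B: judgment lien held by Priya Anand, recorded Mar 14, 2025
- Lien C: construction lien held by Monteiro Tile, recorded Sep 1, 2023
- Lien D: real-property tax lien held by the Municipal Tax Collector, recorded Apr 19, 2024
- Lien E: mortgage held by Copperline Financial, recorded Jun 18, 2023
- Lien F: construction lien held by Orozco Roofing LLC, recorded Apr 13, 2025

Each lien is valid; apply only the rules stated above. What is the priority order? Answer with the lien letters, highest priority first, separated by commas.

D, C, E, A, B, F

First, effective dates: A was recorded within the 21-day window, so its effective date is the deed date Oct 8, 2023.
As a real-property tax lien, D is senior to every other lien.
Ordering the rest by effective date: E (Jun 18, 2023), C (Sep 1, 2023), A (Oct 8, 2023), B (Mar 14, 2025), F (Apr 13, 2025).
E is senior to C before the subordination, so the two trade places.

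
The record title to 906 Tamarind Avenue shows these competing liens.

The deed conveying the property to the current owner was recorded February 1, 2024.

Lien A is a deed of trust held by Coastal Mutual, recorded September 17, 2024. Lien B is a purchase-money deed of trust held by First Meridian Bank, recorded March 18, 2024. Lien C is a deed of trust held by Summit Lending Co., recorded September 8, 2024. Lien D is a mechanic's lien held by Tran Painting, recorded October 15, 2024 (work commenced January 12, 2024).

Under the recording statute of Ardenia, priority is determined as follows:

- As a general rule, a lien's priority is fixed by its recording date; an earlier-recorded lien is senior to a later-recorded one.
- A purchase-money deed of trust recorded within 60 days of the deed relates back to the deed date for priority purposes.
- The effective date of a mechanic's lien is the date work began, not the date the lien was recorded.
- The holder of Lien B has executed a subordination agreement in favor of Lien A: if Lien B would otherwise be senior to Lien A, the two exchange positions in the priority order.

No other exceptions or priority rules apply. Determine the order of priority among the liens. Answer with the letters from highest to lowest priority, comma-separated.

D, A, C, B

Effective dates: B was recorded within the 60-day window, so its effective date is the deed date February 1, 2024; D's effective date is January 12, 2024, when work began.
Ordering by effective date: D (January 12, 2024), B (February 1, 2024), C (September 8, 2024), A (September 17, 2024).
B is senior to A before the subordination, so the two trade places.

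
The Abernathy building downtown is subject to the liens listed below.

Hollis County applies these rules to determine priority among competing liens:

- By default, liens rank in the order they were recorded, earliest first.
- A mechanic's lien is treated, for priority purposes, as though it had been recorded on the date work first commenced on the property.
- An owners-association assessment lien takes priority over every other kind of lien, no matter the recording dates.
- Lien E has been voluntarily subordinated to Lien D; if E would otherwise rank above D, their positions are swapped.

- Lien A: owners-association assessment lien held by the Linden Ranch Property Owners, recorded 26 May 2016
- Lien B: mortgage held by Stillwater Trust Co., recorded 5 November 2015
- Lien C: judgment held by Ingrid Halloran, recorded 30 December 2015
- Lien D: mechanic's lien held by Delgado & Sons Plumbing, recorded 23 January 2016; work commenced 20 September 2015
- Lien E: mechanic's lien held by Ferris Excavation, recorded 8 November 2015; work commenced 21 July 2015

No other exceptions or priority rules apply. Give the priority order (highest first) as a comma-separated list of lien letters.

Effective dates after the stated exceptions: D is treated as recorded 20 September 2015, the work-commencement date; E relates back to 21 July 2015 (work commenced).
A, as an owners-association assessment lien, has superpriority and ranks first.
Ordering the rest by effective date: E (21 July 2015), D (20 September 2015), B (5 November 2015), C (30 December 2015).
E would otherwise be senior to D, so under the subordination agreement E and D exchange positions.

A, D, E, B, C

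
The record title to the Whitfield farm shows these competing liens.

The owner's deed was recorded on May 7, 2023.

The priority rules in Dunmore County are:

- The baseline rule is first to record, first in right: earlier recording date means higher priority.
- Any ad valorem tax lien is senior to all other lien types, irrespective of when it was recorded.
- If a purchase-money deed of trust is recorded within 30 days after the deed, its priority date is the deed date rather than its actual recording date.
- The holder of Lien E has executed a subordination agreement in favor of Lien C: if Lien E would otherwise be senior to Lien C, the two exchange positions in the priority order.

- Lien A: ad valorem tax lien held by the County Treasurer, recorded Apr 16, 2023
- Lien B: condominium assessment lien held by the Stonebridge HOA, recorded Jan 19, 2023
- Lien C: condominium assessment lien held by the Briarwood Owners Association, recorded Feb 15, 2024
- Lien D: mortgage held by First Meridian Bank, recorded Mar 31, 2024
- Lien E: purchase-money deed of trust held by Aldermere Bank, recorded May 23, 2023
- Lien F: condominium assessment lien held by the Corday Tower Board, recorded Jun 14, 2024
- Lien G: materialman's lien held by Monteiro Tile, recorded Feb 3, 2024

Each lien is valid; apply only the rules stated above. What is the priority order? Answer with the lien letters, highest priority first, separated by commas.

A, B, C, G, E, D, F

First, effective dates: E's effective date is the deed date, May 7, 2023.
A is an ad valorem tax lien and takes priority over every other lien.
The other liens, earliest effective date first: B (Jan 19, 2023), E (May 7, 2023), G (Feb 3, 2024), C (Feb 15, 2024), D (Mar 31, 2024), F (Jun 14, 2024).
Because E would otherwise rank above C, the subordination swaps them.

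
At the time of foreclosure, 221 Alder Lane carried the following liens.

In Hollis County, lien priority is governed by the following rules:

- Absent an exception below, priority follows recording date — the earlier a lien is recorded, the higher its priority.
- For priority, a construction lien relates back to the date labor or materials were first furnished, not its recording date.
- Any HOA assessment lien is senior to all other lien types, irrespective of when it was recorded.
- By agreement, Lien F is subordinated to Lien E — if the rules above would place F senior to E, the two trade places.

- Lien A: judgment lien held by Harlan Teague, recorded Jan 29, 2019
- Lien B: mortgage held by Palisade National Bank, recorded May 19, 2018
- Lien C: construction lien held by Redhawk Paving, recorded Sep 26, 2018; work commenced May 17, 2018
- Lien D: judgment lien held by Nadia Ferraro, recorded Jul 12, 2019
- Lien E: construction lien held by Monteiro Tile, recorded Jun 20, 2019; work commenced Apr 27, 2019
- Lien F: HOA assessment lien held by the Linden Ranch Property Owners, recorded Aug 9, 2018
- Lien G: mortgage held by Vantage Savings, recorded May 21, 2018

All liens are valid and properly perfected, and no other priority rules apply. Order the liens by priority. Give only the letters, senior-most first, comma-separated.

Effective dates after the stated exceptions: C relates back to May 17, 2018 (work commenced); E relates back to Apr 27, 2019 (work commenced).
F, as an HOA assessment lien, has superpriority and ranks first.
Ordering the rest by effective date: C (May 17, 2018), B (May 19, 2018), G (May 21, 2018), A (Jan 29, 2019), E (Apr 27, 2019), D (Jul 12, 2019).
F is senior to E before the subordination, so the two trade places.

E, C, B, G, A, F, D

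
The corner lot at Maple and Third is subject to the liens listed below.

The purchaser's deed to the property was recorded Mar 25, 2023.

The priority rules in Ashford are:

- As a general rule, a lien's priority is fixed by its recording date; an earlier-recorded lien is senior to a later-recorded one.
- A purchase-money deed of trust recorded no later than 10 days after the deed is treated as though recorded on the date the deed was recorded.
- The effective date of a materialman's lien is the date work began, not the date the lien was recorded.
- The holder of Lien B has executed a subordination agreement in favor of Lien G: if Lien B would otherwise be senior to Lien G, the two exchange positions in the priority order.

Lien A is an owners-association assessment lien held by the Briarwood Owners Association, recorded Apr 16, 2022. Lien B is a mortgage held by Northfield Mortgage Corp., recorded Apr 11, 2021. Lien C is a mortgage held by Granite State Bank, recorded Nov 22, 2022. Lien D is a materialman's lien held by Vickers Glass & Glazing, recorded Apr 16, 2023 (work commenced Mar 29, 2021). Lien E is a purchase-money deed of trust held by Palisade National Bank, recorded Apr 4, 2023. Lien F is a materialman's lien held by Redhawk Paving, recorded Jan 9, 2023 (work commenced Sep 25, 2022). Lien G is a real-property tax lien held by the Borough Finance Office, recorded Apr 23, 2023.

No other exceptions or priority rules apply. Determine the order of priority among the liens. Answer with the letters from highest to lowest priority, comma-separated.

First, effective dates: D is treated as recorded Mar 29, 2021, the work-commencement date; E was recorded within the 10-day window, so its effective date is the deed date Mar 25, 2023; F's effective date is Sep 25, 2022, when work began.
Ordering by effective date: D (Mar 29, 2021), B (Apr 11, 2021), A (Apr 16, 2022), F (Sep 25, 2022), C (Nov 22, 2022), E (Mar 25, 2023), G (Apr 23, 2023).
B is senior to G before the subordination, so the two trade places.

D, G, A, F, C, E, B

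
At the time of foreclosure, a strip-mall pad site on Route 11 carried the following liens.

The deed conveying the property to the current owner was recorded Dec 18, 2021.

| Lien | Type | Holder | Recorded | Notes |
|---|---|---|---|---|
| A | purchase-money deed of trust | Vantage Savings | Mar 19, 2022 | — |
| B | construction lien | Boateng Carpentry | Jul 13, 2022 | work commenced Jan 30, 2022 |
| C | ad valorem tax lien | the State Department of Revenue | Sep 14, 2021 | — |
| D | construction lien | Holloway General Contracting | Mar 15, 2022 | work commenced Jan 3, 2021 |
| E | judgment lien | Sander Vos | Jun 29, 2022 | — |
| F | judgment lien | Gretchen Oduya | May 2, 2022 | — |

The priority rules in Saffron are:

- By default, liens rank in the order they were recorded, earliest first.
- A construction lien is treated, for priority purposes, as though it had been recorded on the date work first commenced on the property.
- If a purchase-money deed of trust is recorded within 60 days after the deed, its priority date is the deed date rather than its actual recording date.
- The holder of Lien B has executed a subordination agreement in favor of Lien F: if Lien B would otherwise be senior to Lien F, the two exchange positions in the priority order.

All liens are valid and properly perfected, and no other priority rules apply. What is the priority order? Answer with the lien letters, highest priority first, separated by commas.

D, C, F, A, B, E

Effective dates: A missed the 60-day window (91 days after the deed), so its recording date stands; B's effective date is Jan 30, 2022, when work began; D relates back to Jan 3, 2021 (work commenced).
Sorted by effective date: D (Jan 3, 2021), C (Sep 14, 2021), B (Jan 30, 2022), A (Mar 19, 2022), F (May 2, 2022), E (Jun 29, 2022).
The subordination applies — B was senior to F — so B and F swap.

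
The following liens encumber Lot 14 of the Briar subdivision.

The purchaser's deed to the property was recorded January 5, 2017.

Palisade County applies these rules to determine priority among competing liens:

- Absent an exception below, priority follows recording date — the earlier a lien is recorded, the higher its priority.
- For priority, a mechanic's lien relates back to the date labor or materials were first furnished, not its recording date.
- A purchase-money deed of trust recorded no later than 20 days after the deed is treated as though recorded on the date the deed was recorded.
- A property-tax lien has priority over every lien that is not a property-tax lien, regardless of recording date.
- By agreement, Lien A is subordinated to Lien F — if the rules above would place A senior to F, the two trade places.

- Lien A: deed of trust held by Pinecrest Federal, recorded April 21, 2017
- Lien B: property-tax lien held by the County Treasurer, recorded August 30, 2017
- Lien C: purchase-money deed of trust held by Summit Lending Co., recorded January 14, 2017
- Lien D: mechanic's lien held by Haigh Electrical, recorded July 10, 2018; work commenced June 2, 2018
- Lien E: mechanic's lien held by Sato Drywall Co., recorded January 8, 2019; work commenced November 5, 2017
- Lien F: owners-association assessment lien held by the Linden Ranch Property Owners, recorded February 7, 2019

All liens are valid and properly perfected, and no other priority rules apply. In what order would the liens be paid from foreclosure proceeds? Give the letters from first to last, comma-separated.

B, C, F, E, D, A

Effective dates after the stated exceptions: C's effective date is the deed date, January 5, 2017; D relates back to June 2, 2018 (work commenced); E's effective date is November 5, 2017, when work began.
B is a property-tax lien and takes priority over every other lien.
Remaining liens by effective date: C (January 5, 2017), A (April 21, 2017), E (November 5, 2017), D (June 2, 2018), F (February 7, 2019).
The subordination applies — A was senior to F — so A and F swap.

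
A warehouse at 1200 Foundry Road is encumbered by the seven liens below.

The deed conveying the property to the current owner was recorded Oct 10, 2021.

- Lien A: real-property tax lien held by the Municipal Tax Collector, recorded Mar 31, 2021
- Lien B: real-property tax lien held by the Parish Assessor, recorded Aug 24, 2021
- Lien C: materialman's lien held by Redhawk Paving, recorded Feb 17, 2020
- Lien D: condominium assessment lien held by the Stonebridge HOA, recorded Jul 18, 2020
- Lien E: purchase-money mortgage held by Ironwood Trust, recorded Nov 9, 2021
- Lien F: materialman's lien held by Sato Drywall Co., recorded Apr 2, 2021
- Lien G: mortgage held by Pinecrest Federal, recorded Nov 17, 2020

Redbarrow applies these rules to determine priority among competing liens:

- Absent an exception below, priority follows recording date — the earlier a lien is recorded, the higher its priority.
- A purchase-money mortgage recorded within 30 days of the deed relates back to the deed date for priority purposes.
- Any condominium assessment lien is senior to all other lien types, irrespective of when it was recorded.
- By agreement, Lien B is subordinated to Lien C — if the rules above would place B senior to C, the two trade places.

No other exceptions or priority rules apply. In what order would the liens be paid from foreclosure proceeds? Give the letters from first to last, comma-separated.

Effective dates after the stated exceptions: E relates back to the deed date Oct 10, 2021.
D is a condominium assessment lien, so it outranks all other liens regardless of date.
The other liens, earliest effective date first: C (Feb 17, 2020), G (Nov 17, 2020), A (Mar 31, 2021), F (Apr 2, 2021), B (Aug 24, 2021), E (Oct 10, 2021).
B is already junior to C, so the subordination agreement changes nothing.

D, C, G, A, F, B, E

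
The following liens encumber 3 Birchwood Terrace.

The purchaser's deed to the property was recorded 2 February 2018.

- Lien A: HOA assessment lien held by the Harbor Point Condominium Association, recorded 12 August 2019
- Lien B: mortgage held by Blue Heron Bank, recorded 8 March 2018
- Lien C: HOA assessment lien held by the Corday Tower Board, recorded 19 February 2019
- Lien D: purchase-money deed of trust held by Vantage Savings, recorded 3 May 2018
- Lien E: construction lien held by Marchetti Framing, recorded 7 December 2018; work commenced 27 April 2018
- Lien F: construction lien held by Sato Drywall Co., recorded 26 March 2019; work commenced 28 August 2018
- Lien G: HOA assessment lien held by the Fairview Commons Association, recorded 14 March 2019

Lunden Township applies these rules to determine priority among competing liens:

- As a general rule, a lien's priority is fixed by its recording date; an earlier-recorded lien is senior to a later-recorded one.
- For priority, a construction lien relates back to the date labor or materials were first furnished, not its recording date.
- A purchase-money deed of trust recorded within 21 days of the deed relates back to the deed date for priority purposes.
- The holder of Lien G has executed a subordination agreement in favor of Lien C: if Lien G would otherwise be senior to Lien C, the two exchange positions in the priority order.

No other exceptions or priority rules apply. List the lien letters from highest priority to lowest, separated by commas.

Effective dates after the stated exceptions: D missed the 21-day window (90 days after the deed), so its recording date stands; E relates back to 27 April 2018 (work commenced); F is treated as recorded 28 August 2018, the work-commencement date.
Ordering by effective date: B (8 March 2018), E (27 April 2018), D (3 May 2018), F (28 August 2018), C (19 February 2019), G (14 March 2019), A (12 August 2019).
G is already junior to C, so the subordination agreement changes nothing.

B, E, D, F, C, G, A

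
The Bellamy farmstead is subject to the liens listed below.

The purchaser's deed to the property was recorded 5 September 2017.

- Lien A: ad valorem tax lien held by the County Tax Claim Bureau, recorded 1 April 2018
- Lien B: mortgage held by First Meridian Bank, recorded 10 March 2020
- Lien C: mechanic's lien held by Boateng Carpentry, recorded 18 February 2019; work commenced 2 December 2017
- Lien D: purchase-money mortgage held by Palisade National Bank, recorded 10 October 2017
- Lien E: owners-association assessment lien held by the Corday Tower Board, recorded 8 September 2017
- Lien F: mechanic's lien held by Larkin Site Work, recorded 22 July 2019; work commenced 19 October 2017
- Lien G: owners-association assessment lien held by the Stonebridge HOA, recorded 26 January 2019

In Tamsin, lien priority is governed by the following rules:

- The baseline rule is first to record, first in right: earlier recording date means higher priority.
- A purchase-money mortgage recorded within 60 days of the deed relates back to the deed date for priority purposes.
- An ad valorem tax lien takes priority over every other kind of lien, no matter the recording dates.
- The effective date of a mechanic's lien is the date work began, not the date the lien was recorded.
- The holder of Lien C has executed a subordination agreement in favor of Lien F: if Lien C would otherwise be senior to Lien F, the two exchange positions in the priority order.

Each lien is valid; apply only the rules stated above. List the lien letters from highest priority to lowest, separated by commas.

A, D, E, F, C, G, B

First, effective dates: C is treated as recorded 2 December 2017, the work-commencement date; D was recorded within the 60-day window, so its effective date is the deed date 5 September 2017; F relates back to 19 October 2017 (work commenced).
A, as an ad valorem tax lien, has superpriority and ranks first.
Remaining liens by effective date: D (5 September 2017), E (8 September 2017), F (19 October 2017), C (2 December 2017), G (26 January 2019), B (10 March 2020).
C already ranks below F; the subordination has no effect.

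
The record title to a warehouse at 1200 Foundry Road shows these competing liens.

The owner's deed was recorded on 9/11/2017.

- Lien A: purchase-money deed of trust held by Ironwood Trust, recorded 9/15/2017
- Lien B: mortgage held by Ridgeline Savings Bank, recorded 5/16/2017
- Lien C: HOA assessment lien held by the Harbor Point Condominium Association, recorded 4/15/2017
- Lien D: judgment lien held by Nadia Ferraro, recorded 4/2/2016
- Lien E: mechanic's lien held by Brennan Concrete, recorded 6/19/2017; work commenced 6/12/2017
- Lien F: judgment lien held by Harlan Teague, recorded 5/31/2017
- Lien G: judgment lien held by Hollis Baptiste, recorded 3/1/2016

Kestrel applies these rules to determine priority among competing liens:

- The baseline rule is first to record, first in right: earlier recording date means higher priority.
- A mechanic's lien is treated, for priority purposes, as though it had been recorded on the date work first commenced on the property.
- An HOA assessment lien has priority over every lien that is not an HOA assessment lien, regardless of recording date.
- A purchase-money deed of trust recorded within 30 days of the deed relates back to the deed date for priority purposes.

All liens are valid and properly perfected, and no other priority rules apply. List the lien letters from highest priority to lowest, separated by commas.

Effective dates: A relates back to the deed date 9/11/2017; E is treated as recorded 6/12/2017, the work-commencement date.
C is an HOA assessment lien, so it outranks all other liens regardless of date.
Ordering the rest by effective date: G (3/1/2016), D (4/2/2016), B (5/16/2017), F (5/31/2017), E (6/12/2017), A (9/11/2017).

C, G, D, B, F, E, A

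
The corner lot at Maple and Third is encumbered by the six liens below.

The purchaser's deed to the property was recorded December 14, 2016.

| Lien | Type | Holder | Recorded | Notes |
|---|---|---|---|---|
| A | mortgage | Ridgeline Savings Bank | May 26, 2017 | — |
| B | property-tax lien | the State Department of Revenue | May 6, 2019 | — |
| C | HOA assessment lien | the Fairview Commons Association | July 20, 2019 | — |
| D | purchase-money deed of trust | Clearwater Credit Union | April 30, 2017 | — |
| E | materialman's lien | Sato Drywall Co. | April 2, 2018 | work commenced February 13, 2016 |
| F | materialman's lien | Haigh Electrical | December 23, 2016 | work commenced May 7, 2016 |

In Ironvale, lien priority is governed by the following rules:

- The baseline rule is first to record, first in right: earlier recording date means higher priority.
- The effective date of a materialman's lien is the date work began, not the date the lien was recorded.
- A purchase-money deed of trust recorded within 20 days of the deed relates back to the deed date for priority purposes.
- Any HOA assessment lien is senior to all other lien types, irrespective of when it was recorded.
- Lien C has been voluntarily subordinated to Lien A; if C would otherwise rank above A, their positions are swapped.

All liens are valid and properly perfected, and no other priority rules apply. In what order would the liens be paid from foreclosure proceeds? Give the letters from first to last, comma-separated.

A, E, F, D, C, B

First, effective dates: D missed the 20-day window (137 days after the deed), so its recording date stands; E's effective date is February 13, 2016, when work began; F's effective date is May 7, 2016, when work began.
C is an HOA assessment lien, so it outranks all other liens regardless of date.
Remaining liens by effective date: E (February 13, 2016), F (May 7, 2016), D (April 30, 2017), A (May 26, 2017), B (May 6, 2019).
C would otherwise be senior to A, so under the subordination agreement C and A exchange positions.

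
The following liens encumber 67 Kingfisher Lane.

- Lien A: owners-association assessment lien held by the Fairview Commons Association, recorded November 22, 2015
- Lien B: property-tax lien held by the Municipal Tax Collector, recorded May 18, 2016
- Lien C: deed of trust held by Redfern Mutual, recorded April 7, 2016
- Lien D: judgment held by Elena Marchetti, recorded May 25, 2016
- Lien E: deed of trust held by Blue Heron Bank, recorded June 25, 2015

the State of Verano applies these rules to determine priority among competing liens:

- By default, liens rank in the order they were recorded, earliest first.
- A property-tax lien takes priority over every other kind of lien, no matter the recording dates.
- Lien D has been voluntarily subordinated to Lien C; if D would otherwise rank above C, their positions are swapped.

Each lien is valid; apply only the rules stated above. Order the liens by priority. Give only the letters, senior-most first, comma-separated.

B, E, A, C, D

B is a property-tax lien, so it outranks all other liens regardless of date.
The other liens, earliest effective date first: E (June 25, 2015), A (November 22, 2015), C (April 7, 2016), D (May 25, 2016).
D is already junior to C, so the subordination agreement changes nothing.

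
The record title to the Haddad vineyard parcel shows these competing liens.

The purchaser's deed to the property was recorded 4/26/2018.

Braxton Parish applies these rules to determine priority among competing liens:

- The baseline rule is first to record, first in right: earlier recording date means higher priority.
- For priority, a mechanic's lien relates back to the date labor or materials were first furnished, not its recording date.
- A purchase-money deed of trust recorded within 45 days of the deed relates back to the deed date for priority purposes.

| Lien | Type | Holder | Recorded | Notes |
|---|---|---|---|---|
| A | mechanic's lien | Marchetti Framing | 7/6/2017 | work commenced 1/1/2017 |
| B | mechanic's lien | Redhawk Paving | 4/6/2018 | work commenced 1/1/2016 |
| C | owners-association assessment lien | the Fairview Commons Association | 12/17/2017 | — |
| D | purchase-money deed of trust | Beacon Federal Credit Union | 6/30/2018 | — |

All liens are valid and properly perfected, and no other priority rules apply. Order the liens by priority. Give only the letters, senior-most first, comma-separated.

Effective dates after the stated exceptions: A relates back to 1/1/2017 (work commenced); B relates back to 1/1/2016 (work commenced); D missed the 45-day window (65 days after the deed), so its recording date stands.
Ordering by effective date: B (1/1/2016), A (1/1/2017), C (12/17/2017), D (6/30/2018).

B, A, C, D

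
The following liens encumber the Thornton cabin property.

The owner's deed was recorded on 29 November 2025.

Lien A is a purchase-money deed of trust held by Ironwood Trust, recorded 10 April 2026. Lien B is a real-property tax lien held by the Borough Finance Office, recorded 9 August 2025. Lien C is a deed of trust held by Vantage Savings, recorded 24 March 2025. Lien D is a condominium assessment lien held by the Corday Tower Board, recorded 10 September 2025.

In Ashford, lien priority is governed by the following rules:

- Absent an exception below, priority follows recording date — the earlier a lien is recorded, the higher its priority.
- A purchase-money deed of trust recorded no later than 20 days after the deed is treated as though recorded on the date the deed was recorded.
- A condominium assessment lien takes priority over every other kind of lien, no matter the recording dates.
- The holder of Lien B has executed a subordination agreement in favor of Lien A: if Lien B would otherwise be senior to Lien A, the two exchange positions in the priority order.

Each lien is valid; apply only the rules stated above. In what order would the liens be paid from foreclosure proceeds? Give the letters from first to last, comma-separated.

Adjusting effective dates: A missed the 20-day window (132 days after the deed), so its recording date stands.
D, as a condominium assessment lien, has superpriority and ranks first.
The other liens, earliest effective date first: C (24 March 2025), B (9 August 2025), A (10 April 2026).
The subordination applies — B was senior to A — so B and A swap.

D, C, A, B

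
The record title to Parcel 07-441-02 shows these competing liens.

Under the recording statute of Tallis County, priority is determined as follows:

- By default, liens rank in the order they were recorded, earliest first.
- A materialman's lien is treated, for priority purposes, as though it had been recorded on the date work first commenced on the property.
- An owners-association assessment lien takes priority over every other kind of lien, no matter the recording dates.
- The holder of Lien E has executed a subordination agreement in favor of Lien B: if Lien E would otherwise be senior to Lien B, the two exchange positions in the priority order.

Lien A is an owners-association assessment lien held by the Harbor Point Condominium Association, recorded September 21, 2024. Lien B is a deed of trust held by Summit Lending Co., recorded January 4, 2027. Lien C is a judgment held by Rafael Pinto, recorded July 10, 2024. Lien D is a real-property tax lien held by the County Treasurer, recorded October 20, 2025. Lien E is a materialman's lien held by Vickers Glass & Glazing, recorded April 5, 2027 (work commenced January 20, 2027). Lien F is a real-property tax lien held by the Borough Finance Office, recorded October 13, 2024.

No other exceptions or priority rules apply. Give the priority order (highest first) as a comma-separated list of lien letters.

A, C, F, D, B, E

First, effective dates: E is treated as recorded January 20, 2027, the work-commencement date.
A is an owners-association assessment lien and takes priority over every other lien.
Among the remaining liens, by effective date: C (July 10, 2024), F (October 13, 2024), D (October 20, 2025), B (January 4, 2027), E (January 20, 2027).
E is already junior to B, so the subordination agreement changes nothing.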